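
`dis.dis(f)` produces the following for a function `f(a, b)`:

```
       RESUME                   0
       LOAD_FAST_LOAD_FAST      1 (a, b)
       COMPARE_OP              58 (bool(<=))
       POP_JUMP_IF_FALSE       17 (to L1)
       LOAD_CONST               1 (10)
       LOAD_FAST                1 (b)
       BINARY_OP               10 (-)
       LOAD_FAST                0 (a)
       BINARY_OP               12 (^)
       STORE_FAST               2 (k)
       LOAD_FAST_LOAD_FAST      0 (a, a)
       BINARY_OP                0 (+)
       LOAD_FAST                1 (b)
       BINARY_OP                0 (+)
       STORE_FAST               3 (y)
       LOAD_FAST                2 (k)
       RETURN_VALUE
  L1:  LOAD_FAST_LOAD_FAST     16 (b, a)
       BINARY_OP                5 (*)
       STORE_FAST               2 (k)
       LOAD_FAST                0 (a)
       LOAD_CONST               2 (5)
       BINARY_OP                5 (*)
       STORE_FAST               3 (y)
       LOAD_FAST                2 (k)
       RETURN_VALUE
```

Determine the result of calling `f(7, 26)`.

-9

LOAD_FAST_LOAD_FAST a,b → push 7,26. Stack: [7, 26]
COMPARE_OP bool(<=) → 7 vs 26 = True. Stack: [True]
POP_JUMP_IF_FALSE → pop True; no jump. Stack: []
LOAD_CONST → push 10. Stack: [10]
LOAD_FAST b → push 26. Stack: [10, 26]
BINARY_OP - → 10 - 26 = -16. Stack: [-16]
LOAD_FAST a → push 7. Stack: [-16, 7]
BINARY_OP ^ → -16 ^ 7 = -9. Stack: [-9]
STORE_FAST k → k=-9. Stack: []
LOAD_FAST_LOAD_FAST a,a → push 7,7. Stack: [7, 7]
BINARY_OP + → 7 + 7 = 14. Stack: [14]
LOAD_FAST b → push 26. Stack: [14, 26]
BINARY_OP + → 14 + 26 = 40. Stack: [40]
STORE_FAST y → y=40. Stack: []
LOAD_FAST k → push -9. Stack: [-9]
RETURN_VALUE → return -9.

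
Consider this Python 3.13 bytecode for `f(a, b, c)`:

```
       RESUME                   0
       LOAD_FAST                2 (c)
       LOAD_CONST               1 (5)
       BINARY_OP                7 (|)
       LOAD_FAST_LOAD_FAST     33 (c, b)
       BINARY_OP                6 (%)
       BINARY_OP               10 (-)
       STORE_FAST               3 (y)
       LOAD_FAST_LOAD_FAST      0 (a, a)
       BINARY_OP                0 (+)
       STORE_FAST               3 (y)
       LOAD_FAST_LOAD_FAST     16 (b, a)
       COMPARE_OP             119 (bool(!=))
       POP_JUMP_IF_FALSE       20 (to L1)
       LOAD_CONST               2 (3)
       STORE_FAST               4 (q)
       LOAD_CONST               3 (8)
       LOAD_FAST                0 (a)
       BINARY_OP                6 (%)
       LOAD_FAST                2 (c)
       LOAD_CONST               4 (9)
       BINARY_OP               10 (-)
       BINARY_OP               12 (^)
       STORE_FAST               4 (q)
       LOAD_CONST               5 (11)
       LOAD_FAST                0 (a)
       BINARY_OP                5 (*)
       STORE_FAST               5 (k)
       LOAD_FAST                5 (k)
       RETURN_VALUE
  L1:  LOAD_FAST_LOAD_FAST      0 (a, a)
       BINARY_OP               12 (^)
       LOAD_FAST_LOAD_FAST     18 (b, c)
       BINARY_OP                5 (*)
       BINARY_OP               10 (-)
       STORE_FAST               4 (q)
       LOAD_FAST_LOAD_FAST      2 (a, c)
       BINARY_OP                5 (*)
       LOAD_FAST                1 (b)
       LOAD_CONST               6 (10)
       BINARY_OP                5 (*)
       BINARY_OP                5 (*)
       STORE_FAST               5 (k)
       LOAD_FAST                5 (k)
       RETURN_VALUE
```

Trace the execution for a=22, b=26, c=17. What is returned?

242

LOAD_FAST c → push 17. Stack: [17]
LOAD_CONST → push 5. Stack: [17, 5]
BINARY_OP | → 17 | 5 = 21. Stack: [21]
LOAD_FAST_LOAD_FAST c,b → push 17,26. Stack: [21, 17, 26]
BINARY_OP % → 17 % 26 = 17. Stack: [21, 17]
BINARY_OP - → 21 - 17 = 4. Stack: [4]
STORE_FAST y → y=4. Stack: []
LOAD_FAST_LOAD_FAST a,a → push 22,22. Stack: [22, 22]
BINARY_OP + → 22 + 22 = 44. Stack: [44]
STORE_FAST y → y=44. Stack: []
LOAD_FAST_LOAD_FAST b,a → push 26,22. Stack: [26, 22]
COMPARE_OP bool(!=) → 26 vs 22 = True. Stack: [True]
POP_JUMP_IF_FALSE → pop True; no jump. Stack: []
LOAD_CONST → push 3. Stack: [3]
STORE_FAST q → q=3. Stack: []
LOAD_CONST → push 8. Stack: [8]
LOAD_FAST a → push 22. Stack: [8, 22]
BINARY_OP % → 8 % 22 = 8. Stack: [8]
LOAD_FAST c → push 17. Stack: [8, 17]
LOAD_CONST → push 9. Stack: [8, 17, 9]
BINARY_OP - → 17 - 9 = 8. Stack: [8, 8]
BINARY_OP ^ → 8 ^ 8 = 0. Stack: [0]
STORE_FAST q → q=0. Stack: []
LOAD_CONST → push 11. Stack: [11]
LOAD_FAST a → push 22. Stack: [11, 22]
BINARY_OP * → 11 * 22 = 242. Stack: [242]
STORE_FAST k → k=242. Stack: []
LOAD_FAST k → push 242. Stack: [242]
RETURN_VALUE → return 242.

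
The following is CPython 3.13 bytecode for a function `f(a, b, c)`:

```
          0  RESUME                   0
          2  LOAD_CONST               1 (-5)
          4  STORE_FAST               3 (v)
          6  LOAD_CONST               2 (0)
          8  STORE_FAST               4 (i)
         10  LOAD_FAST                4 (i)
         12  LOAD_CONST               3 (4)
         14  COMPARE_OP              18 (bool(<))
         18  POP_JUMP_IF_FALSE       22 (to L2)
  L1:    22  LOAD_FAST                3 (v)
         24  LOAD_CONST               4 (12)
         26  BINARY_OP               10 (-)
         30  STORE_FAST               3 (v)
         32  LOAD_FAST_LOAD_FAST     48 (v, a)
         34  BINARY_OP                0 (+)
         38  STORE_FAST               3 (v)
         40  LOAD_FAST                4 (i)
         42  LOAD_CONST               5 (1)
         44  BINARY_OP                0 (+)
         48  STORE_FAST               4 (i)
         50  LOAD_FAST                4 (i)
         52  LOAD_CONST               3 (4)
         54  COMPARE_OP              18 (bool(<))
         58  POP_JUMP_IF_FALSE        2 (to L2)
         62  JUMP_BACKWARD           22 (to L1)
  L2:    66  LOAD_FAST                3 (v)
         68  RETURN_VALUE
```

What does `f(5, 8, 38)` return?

LOAD_CONST → push -5
STORE_FAST v → v=-5
LOAD_CONST → push 0
STORE_FAST i → i=0
LOAD_FAST i → push 0
LOAD_CONST → push 4
COMPARE_OP bool(<) → 0 vs 4 = True
POP_JUMP_IF_FALSE → pop True; no jump
LOAD_FAST v → push -5
LOAD_CONST → push 12
BINARY_OP - → -5 - 12 = -17
STORE_FAST v → v=-17
LOAD_FAST_LOAD_FAST v,a → push -17,5
BINARY_OP + → -17 + 5 = -12
STORE_FAST v → v=-12
LOAD_FAST i → push 0
LOAD_CONST → push 1
BINARY_OP + → 0 + 1 = 1
STORE_FAST i → i=1
LOAD_FAST i → push 1
LOAD_CONST → push 4
COMPARE_OP bool(<) → 1 vs 4 = True
POP_JUMP_IF_FALSE → pop True; no jump
LOAD_FAST v → push -12
LOAD_CONST → push 12
BINARY_OP - → -12 - 12 = -24
STORE_FAST v → v=-24
LOAD_FAST_LOAD_FAST v,a → push -24,5
BINARY_OP + → -24 + 5 = -19
STORE_FAST v → v=-19
LOAD_FAST i → push 1
LOAD_CONST → push 1
BINARY_OP + → 1 + 1 = 2
STORE_FAST i → i=2
LOAD_FAST i → push 2
LOAD_CONST → push 4
COMPARE_OP bool(<) → 2 vs 4 = True
POP_JUMP_IF_FALSE → pop True; no jump
LOAD_FAST v → push -19
LOAD_CONST → push 12
BINARY_OP - → -19 - 12 = -31
STORE_FAST v → v=-31
LOAD_FAST_LOAD_FAST v,a → push -31,5
BINARY_OP + → -31 + 5 = -26
STORE_FAST v → v=-26
LOAD_FAST i → push 2
LOAD_CONST → push 1
BINARY_OP + → 2 + 1 = 3
STORE_FAST i → i=3
LOAD_FAST i → push 3
LOAD_CONST → push 4
COMPARE_OP bool(<) → 3 vs 4 = True
POP_JUMP_IF_FALSE → pop True; no jump
LOAD_FAST v → push -26
LOAD_CONST → push 12
BINARY_OP - → -26 - 12 = -38
STORE_FAST v → v=-38
LOAD_FAST_LOAD_FAST v,a → push -38,5
BINARY_OP + → -38 + 5 = -33
STORE_FAST v → v=-33
LOAD_FAST i → push 3
LOAD_CONST → push 1
BINARY_OP + → 3 + 1 = 4
STORE_FAST i → i=4
LOAD_FAST i → push 4
LOAD_CONST → push 4
COMPARE_OP bool(<) → 4 vs 4 = False
POP_JUMP_IF_FALSE → pop False; jump
LOAD_FAST v → push -33
RETURN_VALUE → return -33.

-33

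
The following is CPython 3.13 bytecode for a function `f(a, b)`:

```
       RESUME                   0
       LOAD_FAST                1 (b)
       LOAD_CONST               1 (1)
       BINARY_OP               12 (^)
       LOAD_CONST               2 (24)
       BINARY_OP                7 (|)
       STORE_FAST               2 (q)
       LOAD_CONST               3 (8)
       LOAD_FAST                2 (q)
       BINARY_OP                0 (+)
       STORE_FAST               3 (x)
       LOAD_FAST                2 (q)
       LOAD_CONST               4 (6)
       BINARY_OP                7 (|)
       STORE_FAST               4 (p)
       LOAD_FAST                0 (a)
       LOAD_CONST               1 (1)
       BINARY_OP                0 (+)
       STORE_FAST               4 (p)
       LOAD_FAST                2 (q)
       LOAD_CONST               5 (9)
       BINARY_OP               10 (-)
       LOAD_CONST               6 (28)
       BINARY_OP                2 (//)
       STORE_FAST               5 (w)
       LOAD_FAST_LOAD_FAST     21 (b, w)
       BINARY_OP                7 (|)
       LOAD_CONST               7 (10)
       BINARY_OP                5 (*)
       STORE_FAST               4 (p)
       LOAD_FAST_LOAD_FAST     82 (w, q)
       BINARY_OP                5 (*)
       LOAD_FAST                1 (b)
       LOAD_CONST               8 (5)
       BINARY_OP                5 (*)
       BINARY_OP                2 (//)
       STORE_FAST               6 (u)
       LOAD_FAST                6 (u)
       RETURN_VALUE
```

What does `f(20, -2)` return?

-1

LOAD_FAST b → push -2. Stack: [-2]
LOAD_CONST → push 1. Stack: [-2, 1]
BINARY_OP ^ → -2 ^ 1 = -1. Stack: [-1]
LOAD_CONST → push 24. Stack: [-1, 24]
BINARY_OP | → -1 | 24 = -1. Stack: [-1]
STORE_FAST q → q=-1. Stack: []
LOAD_CONST → push 8. Stack: [8]
LOAD_FAST q → push -1. Stack: [8, -1]
BINARY_OP + → 8 + -1 = 7. Stack: [7]
STORE_FAST x → x=7. Stack: []
LOAD_FAST q → push -1. Stack: [-1]
LOAD_CONST → push 6. Stack: [-1, 6]
BINARY_OP | → -1 | 6 = -1. Stack: [-1]
STORE_FAST p → p=-1. Stack: []
LOAD_FAST a → push 20. Stack: [20]
LOAD_CONST → push 1. Stack: [20, 1]
BINARY_OP + → 20 + 1 = 21. Stack: [21]
STORE_FAST p → p=21. Stack: []
LOAD_FAST q → push -1. Stack: [-1]
LOAD_CONST → push 9. Stack: [-1, 9]
BINARY_OP - → -1 - 9 = -10. Stack: [-10]
LOAD_CONST → push 28. Stack: [-10, 28]
BINARY_OP // → -10 // 28 = -1. Stack: [-1]
STORE_FAST w → w=-1. Stack: []
LOAD_FAST_LOAD_FAST b,w → push -2,-1. Stack: [-2, -1]
BINARY_OP | → -2 | -1 = -1. Stack: [-1]
LOAD_CONST → push 10. Stack: [-1, 10]
BINARY_OP * → -1 * 10 = -10. Stack: [-10]
STORE_FAST p → p=-10. Stack: []
LOAD_FAST_LOAD_FAST w,q → push -1,-1. Stack: [-1, -1]
BINARY_OP * → -1 * -1 = 1. Stack: [1]
LOAD_FAST b → push -2. Stack: [1, -2]
LOAD_CONST → push 5. Stack: [1, -2, 5]
BINARY_OP * → -2 * 5 = -10. Stack: [1, -10]
BINARY_OP // → 1 // -10 = -1. Stack: [-1]
STORE_FAST u → u=-1. Stack: []
LOAD_FAST u → push -1. Stack: [-1]
RETURN_VALUE → return -1.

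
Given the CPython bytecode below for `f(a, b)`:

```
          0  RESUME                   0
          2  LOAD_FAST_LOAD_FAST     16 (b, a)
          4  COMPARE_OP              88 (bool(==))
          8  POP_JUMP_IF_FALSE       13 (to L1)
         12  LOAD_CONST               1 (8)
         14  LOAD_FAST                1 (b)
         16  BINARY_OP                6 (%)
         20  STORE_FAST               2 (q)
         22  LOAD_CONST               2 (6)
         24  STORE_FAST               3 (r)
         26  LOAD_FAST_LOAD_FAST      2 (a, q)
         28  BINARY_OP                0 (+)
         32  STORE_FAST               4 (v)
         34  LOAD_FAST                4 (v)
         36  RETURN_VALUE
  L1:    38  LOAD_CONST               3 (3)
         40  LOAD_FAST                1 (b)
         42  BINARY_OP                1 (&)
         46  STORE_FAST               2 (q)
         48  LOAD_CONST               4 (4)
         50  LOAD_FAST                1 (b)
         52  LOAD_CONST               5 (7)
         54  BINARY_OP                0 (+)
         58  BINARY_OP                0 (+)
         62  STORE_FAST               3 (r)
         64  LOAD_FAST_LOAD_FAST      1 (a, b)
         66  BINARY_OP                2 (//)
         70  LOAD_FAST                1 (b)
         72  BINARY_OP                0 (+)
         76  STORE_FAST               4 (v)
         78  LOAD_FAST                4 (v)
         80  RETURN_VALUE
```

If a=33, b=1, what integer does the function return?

LOAD_FAST_LOAD_FAST b,a → push 1,33. Stack: [1, 33]
COMPARE_OP bool(==) → 1 vs 33 = False. Stack: [False]
POP_JUMP_IF_FALSE → pop False; jump. Stack: []
LOAD_CONST → push 3. Stack: [3]
LOAD_FAST b → push 1. Stack: [3, 1]
BINARY_OP & → 3 & 1 = 1. Stack: [1]
STORE_FAST q → q=1. Stack: []
LOAD_CONST → push 4. Stack: [4]
LOAD_FAST b → push 1. Stack: [4, 1]
LOAD_CONST → push 7. Stack: [4, 1, 7]
BINARY_OP + → 1 + 7 = 8. Stack: [4, 8]
BINARY_OP + → 4 + 8 = 12. Stack: [12]
STORE_FAST r → r=12. Stack: []
LOAD_FAST_LOAD_FAST a,b → push 33,1. Stack: [33, 1]
BINARY_OP // → 33 // 1 = 33. Stack: [33]
LOAD_FAST b → push 1. Stack: [33, 1]
BINARY_OP + → 33 + 1 = 34. Stack: [34]
STORE_FAST v → v=34. Stack: []
LOAD_FAST v → push 34. Stack: [34]
RETURN_VALUE → return 34.

34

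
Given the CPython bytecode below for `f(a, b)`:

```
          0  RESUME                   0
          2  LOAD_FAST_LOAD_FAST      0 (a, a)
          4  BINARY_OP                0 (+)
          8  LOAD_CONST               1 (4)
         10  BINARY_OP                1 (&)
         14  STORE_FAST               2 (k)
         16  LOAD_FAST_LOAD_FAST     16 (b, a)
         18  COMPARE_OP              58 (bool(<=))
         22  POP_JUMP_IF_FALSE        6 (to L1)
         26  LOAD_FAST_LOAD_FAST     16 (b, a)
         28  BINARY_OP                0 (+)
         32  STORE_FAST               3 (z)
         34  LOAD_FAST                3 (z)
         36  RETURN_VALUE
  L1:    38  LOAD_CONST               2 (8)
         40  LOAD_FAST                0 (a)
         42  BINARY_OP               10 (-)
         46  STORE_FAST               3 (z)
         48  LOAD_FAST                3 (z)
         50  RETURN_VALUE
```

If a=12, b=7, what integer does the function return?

LOAD_FAST_LOAD_FAST a,a → push 12,12. Stack: [12, 12]
BINARY_OP + → 12 + 12 = 24. Stack: [24]
LOAD_CONST → push 4. Stack: [24, 4]
BINARY_OP & → 24 & 4 = 0. Stack: [0]
STORE_FAST k → k=0. Stack: []
LOAD_FAST_LOAD_FAST b,a → push 7,12. Stack: [7, 12]
COMPARE_OP bool(<=) → 7 vs 12 = True. Stack: [True]
POP_JUMP_IF_FALSE → pop True; no jump. Stack: []
LOAD_FAST_LOAD_FAST b,a → push 7,12. Stack: [7, 12]
BINARY_OP + → 7 + 12 = 19. Stack: [19]
STORE_FAST z → z=19. Stack: []
LOAD_FAST z → push 19. Stack: [19]
RETURN_VALUE → return 19.

19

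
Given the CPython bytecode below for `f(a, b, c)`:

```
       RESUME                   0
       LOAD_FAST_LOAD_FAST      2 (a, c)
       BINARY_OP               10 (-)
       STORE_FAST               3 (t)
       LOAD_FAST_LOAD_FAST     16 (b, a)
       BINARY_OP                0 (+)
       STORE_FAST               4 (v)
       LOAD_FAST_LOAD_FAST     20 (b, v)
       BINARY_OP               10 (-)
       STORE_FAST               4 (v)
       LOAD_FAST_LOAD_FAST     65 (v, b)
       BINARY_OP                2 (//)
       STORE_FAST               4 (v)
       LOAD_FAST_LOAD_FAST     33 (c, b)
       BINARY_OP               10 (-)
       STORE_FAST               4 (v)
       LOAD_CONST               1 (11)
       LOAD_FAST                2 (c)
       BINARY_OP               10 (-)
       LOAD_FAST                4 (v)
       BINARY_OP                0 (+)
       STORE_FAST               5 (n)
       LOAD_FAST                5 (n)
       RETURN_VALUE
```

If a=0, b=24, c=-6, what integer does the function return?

LOAD_FAST_LOAD_FAST a,c → push 0,-6. Stack: [0, -6]
BINARY_OP - → 0 - -6 = 6. Stack: [6]
STORE_FAST t → t=6. Stack: []
LOAD_FAST_LOAD_FAST b,a → push 24,0. Stack: [24, 0]
BINARY_OP + → 24 + 0 = 24. Stack: [24]
STORE_FAST v → v=24. Stack: []
LOAD_FAST_LOAD_FAST b,v → push 24,24. Stack: [24, 24]
BINARY_OP - → 24 - 24 = 0. Stack: [0]
STORE_FAST v → v=0. Stack: []
LOAD_FAST_LOAD_FAST v,b → push 0,24. Stack: [0, 24]
BINARY_OP // → 0 // 24 = 0. Stack: [0]
STORE_FAST v → v=0. Stack: []
LOAD_FAST_LOAD_FAST c,b → push -6,24. Stack: [-6, 24]
BINARY_OP - → -6 - 24 = -30. Stack: [-30]
STORE_FAST v → v=-30. Stack: []
LOAD_CONST → push 11. Stack: [11]
LOAD_FAST c → push -6. Stack: [11, -6]
BINARY_OP - → 11 - -6 = 17. Stack: [17]
LOAD_FAST v → push -30. Stack: [17, -30]
BINARY_OP + → 17 + -30 = -13. Stack: [-13]
STORE_FAST n → n=-13. Stack: []
LOAD_FAST n → push -13. Stack: [-13]
RETURN_VALUE → return -13.

-13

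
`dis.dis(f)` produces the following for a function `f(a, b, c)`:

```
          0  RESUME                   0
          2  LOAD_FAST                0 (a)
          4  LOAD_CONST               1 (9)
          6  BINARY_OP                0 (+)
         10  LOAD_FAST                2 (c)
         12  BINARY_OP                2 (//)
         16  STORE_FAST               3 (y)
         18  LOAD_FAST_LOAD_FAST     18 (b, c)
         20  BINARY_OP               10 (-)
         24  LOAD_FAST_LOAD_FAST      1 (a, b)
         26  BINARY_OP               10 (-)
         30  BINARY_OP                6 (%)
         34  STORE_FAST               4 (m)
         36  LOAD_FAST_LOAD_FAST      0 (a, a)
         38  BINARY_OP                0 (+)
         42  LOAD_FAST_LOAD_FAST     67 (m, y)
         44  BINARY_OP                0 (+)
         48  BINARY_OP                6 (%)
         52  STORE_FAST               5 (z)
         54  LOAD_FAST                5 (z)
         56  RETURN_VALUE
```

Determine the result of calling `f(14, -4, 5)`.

LOAD_FAST a → push 14. Stack: [14]
LOAD_CONST → push 9. Stack: [14, 9]
BINARY_OP + → 14 + 9 = 23. Stack: [23]
LOAD_FAST c → push 5. Stack: [23, 5]
BINARY_OP // → 23 // 5 = 4. Stack: [4]
STORE_FAST y → y=4. Stack: []
LOAD_FAST_LOAD_FAST b,c → push -4,5. Stack: [-4, 5]
BINARY_OP - → -4 - 5 = -9. Stack: [-9]
LOAD_FAST_LOAD_FAST a,b → push 14,-4. Stack: [-9, 14, -4]
BINARY_OP - → 14 - -4 = 18. Stack: [-9, 18]
BINARY_OP % → -9 % 18 = 9. Stack: [9]
STORE_FAST m → m=9. Stack: []
LOAD_FAST_LOAD_FAST a,a → push 14,14. Stack: [14, 14]
BINARY_OP + → 14 + 14 = 28. Stack: [28]
LOAD_FAST_LOAD_FAST m,y → push 9,4. Stack: [28, 9, 4]
BINARY_OP + → 9 + 4 = 13. Stack: [28, 13]
BINARY_OP % → 28 % 13 = 2. Stack: [2]
STORE_FAST z → z=2. Stack: []
LOAD_FAST z → push 2. Stack: [2]
RETURN_VALUE → return 2.

2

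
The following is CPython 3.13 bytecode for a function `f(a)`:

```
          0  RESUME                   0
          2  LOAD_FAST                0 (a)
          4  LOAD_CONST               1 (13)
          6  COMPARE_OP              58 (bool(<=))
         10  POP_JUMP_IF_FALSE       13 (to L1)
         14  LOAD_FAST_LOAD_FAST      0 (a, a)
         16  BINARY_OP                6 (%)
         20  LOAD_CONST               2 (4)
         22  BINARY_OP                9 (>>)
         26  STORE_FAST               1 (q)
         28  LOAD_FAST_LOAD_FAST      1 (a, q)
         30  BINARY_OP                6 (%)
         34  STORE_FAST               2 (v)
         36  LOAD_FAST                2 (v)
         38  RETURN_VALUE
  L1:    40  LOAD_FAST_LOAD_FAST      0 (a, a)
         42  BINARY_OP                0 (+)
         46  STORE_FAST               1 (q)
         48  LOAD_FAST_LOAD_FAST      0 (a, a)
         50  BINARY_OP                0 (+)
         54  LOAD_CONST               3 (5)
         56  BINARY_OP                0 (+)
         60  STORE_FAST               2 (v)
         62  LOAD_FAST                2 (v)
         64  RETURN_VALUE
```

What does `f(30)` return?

65

LOAD_FAST a → push 30. Stack: [30]
LOAD_CONST → push 13. Stack: [30, 13]
COMPARE_OP bool(<=) → 30 vs 13 = False. Stack: [False]
POP_JUMP_IF_FALSE → pop False; jump. Stack: []
LOAD_FAST_LOAD_FAST a,a → push 30,30. Stack: [30, 30]
BINARY_OP + → 30 + 30 = 60. Stack: [60]
STORE_FAST q → q=60. Stack: []
LOAD_FAST_LOAD_FAST a,a → push 30,30. Stack: [30, 30]
BINARY_OP + → 30 + 30 = 60. Stack: [60]
LOAD_CONST → push 5. Stack: [60, 5]
BINARY_OP + → 60 + 5 = 65. Stack: [65]
STORE_FAST v → v=65. Stack: []
LOAD_FAST v → push 65. Stack: [65]
RETURN_VALUE → return 65.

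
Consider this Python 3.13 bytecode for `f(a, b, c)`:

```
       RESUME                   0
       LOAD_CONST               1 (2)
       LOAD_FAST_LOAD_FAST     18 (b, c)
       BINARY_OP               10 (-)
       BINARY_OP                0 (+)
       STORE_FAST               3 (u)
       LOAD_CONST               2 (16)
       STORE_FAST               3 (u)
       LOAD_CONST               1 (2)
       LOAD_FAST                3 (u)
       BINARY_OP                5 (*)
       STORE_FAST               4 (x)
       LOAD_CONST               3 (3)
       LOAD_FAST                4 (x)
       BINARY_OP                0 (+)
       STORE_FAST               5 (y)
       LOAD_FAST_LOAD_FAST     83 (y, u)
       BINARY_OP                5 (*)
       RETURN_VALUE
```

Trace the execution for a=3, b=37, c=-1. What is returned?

560

LOAD_CONST → push 2. Stack: [2]
LOAD_FAST_LOAD_FAST b,c → push 37,-1. Stack: [2, 37, -1]
BINARY_OP - → 37 - -1 = 38. Stack: [2, 38]
BINARY_OP + → 2 + 38 = 40. Stack: [40]
STORE_FAST u → u=40. Stack: []
LOAD_CONST → push 16. Stack: [16]
STORE_FAST u → u=16. Stack: []
LOAD_CONST → push 2. Stack: [2]
LOAD_FAST u → push 16. Stack: [2, 16]
BINARY_OP * → 2 * 16 = 32. Stack: [32]
STORE_FAST x → x=32. Stack: []
LOAD_CONST → push 3. Stack: [3]
LOAD_FAST x → push 32. Stack: [3, 32]
BINARY_OP + → 3 + 32 = 35. Stack: [35]
STORE_FAST y → y=35. Stack: []
LOAD_FAST_LOAD_FAST y,u → push 35,16. Stack: [35, 16]
BINARY_OP * → 35 * 16 = 560. Stack: [560]
RETURN_VALUE → return 560.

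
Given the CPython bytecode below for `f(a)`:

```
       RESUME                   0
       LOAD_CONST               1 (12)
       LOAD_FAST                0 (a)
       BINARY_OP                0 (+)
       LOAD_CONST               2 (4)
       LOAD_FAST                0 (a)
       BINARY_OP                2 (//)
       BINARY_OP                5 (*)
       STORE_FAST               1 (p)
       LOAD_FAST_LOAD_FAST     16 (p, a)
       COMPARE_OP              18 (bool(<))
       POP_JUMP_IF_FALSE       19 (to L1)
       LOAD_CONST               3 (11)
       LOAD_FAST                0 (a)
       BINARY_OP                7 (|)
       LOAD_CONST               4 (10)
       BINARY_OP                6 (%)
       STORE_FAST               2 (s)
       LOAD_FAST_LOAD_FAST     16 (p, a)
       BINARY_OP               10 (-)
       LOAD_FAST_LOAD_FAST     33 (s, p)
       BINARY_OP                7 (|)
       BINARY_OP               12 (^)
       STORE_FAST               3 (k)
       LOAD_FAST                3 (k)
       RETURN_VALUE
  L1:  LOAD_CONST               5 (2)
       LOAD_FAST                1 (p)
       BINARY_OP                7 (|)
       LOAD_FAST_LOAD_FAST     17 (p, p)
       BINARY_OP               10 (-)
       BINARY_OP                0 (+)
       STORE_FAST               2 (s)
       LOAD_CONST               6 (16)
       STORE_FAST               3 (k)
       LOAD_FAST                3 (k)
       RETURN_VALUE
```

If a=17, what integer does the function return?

-24

LOAD_CONST → push 12. Stack: [12]
LOAD_FAST a → push 17. Stack: [12, 17]
BINARY_OP + → 12 + 17 = 29. Stack: [29]
LOAD_CONST → push 4. Stack: [29, 4]
LOAD_FAST a → push 17. Stack: [29, 4, 17]
BINARY_OP // → 4 // 17 = 0. Stack: [29, 0]
BINARY_OP * → 29 * 0 = 0. Stack: [0]
STORE_FAST p → p=0. Stack: []
LOAD_FAST_LOAD_FAST p,a → push 0,17. Stack: [0, 17]
COMPARE_OP bool(<) → 0 vs 17 = True. Stack: [True]
POP_JUMP_IF_FALSE → pop True; no jump. Stack: []
LOAD_CONST → push 11. Stack: [11]
LOAD_FAST a → push 17. Stack: [11, 17]
BINARY_OP | → 11 | 17 = 27. Stack: [27]
LOAD_CONST → push 10. Stack: [27, 10]
BINARY_OP % → 27 % 10 = 7. Stack: [7]
STORE_FAST s → s=7. Stack: []
LOAD_FAST_LOAD_FAST p,a → push 0,17. Stack: [0, 17]
BINARY_OP - → 0 - 17 = -17. Stack: [-17]
LOAD_FAST_LOAD_FAST s,p → push 7,0. Stack: [-17, 7, 0]
BINARY_OP | → 7 | 0 = 7. Stack: [-17, 7]
BINARY_OP ^ → -17 ^ 7 = -24. Stack: [-24]
STORE_FAST k → k=-24. Stack: []
LOAD_FAST k → push -24. Stack: [-24]
RETURN_VALUE → return -24.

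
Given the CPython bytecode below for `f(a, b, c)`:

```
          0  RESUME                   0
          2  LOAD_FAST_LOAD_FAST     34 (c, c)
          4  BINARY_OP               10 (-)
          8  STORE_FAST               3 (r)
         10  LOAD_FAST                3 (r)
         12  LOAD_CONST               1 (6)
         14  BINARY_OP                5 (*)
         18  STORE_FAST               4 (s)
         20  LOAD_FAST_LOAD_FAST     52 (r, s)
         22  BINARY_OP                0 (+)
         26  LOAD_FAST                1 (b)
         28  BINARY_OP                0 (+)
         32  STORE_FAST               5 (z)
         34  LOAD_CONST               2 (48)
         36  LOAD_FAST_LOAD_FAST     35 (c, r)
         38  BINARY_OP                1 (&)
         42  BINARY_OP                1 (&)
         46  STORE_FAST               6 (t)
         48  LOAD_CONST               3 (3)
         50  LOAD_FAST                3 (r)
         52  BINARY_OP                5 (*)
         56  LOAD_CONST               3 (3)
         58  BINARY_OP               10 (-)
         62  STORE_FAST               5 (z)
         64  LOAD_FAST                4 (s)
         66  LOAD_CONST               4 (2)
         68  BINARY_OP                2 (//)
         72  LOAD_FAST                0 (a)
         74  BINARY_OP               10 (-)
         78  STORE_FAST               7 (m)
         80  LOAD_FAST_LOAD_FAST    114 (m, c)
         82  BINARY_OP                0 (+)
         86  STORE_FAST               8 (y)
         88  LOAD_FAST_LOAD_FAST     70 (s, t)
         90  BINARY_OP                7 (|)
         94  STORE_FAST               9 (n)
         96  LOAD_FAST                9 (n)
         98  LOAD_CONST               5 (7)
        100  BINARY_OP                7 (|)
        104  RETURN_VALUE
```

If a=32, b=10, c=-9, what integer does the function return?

LOAD_FAST_LOAD_FAST c,c → push -9,-9. Stack: [-9, -9]
BINARY_OP - → -9 - -9 = 0. Stack: [0]
STORE_FAST r → r=0. Stack: []
LOAD_FAST r → push 0. Stack: [0]
LOAD_CONST → push 6. Stack: [0, 6]
BINARY_OP * → 0 * 6 = 0. Stack: [0]
STORE_FAST s → s=0. Stack: []
LOAD_FAST_LOAD_FAST r,s → push 0,0. Stack: [0, 0]
BINARY_OP + → 0 + 0 = 0. Stack: [0]
LOAD_FAST b → push 10. Stack: [0, 10]
BINARY_OP + → 0 + 10 = 10. Stack: [10]
STORE_FAST z → z=10. Stack: []
LOAD_CONST → push 48. Stack: [48]
LOAD_FAST_LOAD_FAST c,r → push -9,0. Stack: [48, -9, 0]
BINARY_OP & → -9 & 0 = 0. Stack: [48, 0]
BINARY_OP & → 48 & 0 = 0. Stack: [0]
STORE_FAST t → t=0. Stack: []
LOAD_CONST → push 3. Stack: [3]
LOAD_FAST r → push 0. Stack: [3, 0]
BINARY_OP * → 3 * 0 = 0. Stack: [0]
LOAD_CONST → push 3. Stack: [0, 3]
BINARY_OP - → 0 - 3 = -3. Stack: [-3]
STORE_FAST z → z=-3. Stack: []
LOAD_FAST s → push 0. Stack: [0]
LOAD_CONST → push 2. Stack: [0, 2]
BINARY_OP // → 0 // 2 = 0. Stack: [0]
LOAD_FAST a → push 32. Stack: [0, 32]
BINARY_OP - → 0 - 32 = -32. Stack: [-32]
STORE_FAST m → m=-32. Stack: []
LOAD_FAST_LOAD_FAST m,c → push -32,-9. Stack: [-32, -9]
BINARY_OP + → -32 + -9 = -41. Stack: [-41]
STORE_FAST y → y=-41. Stack: []
LOAD_FAST_LOAD_FAST s,t → push 0,0. Stack: [0, 0]
BINARY_OP | → 0 | 0 = 0. Stack: [0]
STORE_FAST n → n=0. Stack: []
LOAD_FAST n → push 0. Stack: [0]
LOAD_CONST → push 7. Stack: [0, 7]
BINARY_OP | → 0 | 7 = 7. Stack: [7]
RETURN_VALUE → return 7.

7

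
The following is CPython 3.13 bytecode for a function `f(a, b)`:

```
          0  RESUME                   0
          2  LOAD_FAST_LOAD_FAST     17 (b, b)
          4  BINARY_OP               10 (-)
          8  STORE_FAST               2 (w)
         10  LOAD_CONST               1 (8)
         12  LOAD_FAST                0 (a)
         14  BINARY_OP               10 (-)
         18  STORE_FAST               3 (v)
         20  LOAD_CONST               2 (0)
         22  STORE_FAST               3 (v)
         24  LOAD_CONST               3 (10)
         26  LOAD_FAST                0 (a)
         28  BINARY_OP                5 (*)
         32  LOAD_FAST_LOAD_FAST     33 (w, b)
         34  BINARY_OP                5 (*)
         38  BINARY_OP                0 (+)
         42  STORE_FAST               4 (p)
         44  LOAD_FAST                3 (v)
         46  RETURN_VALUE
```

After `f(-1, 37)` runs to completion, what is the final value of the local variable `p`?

-10

LOAD_FAST_LOAD_FAST b,b → push 37,37. Stack: [37, 37]
BINARY_OP - → 37 - 37 = 0. Stack: [0]
STORE_FAST w → w=0. Stack: []
LOAD_CONST → push 8. Stack: [8]
LOAD_FAST a → push -1. Stack: [8, -1]
BINARY_OP - → 8 - -1 = 9. Stack: [9]
STORE_FAST v → v=9. Stack: []
LOAD_CONST → push 0. Stack: [0]
STORE_FAST v → v=0. Stack: []
LOAD_CONST → push 10. Stack: [10]
LOAD_FAST a → push -1. Stack: [10, -1]
BINARY_OP * → 10 * -1 = -10. Stack: [-10]
LOAD_FAST_LOAD_FAST w,b → push 0,37. Stack: [-10, 0, 37]
BINARY_OP * → 0 * 37 = 0. Stack: [-10, 0]
BINARY_OP + → -10 + 0 = -10. Stack: [-10]
STORE_FAST p → p=-10. Stack: []
LOAD_FAST v → push 0. Stack: [0]
RETURN_VALUE → return 0.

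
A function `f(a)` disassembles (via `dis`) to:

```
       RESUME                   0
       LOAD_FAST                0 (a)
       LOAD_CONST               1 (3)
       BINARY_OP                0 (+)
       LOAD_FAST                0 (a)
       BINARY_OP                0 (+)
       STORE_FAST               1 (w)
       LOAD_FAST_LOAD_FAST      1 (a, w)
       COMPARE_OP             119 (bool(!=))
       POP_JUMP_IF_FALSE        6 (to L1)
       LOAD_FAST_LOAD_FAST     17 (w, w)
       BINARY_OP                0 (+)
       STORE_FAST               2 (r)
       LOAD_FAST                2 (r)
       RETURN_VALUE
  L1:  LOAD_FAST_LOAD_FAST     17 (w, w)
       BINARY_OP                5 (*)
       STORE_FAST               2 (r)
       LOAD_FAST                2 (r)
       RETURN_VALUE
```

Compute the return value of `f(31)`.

130

LOAD_FAST a → push 31. Stack: [31]
LOAD_CONST → push 3. Stack: [31, 3]
BINARY_OP + → 31 + 3 = 34. Stack: [34]
LOAD_FAST a → push 31. Stack: [34, 31]
BINARY_OP + → 34 + 31 = 65. Stack: [65]
STORE_FAST w → w=65. Stack: []
LOAD_FAST_LOAD_FAST a,w → push 31,65. Stack: [31, 65]
COMPARE_OP bool(!=) → 31 vs 65 = True. Stack: [True]
POP_JUMP_IF_FALSE → pop True; no jump. Stack: []
LOAD_FAST_LOAD_FAST w,w → push 65,65. Stack: [65, 65]
BINARY_OP + → 65 + 65 = 130. Stack: [130]
STORE_FAST r → r=130. Stack: []
LOAD_FAST r → push 130. Stack: [130]
RETURN_VALUE → return 130.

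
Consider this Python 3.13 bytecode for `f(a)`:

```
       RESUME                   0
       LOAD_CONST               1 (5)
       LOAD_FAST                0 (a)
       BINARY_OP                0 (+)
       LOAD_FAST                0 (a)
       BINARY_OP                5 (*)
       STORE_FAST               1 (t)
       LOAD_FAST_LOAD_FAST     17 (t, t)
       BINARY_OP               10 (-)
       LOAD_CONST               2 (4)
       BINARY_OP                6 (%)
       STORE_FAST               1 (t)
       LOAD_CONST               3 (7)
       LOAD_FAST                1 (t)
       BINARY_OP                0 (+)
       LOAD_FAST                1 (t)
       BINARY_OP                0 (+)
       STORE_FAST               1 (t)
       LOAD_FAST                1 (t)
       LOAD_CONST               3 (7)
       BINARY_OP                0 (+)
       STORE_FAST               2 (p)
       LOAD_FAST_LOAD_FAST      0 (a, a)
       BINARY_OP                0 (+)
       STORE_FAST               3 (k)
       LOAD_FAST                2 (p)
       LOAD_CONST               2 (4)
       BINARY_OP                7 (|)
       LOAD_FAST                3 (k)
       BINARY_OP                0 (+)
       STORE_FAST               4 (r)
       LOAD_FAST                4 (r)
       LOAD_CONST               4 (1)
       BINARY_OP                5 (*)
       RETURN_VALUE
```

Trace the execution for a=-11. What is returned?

LOAD_CONST → push 5. Stack: [5]
LOAD_FAST a → push -11. Stack: [5, -11]
BINARY_OP + → 5 + -11 = -6. Stack: [-6]
LOAD_FAST a → push -11. Stack: [-6, -11]
BINARY_OP * → -6 * -11 = 66. Stack: [66]
STORE_FAST t → t=66. Stack: []
LOAD_FAST_LOAD_FAST t,t → push 66,66. Stack: [66, 66]
BINARY_OP - → 66 - 66 = 0. Stack: [0]
LOAD_CONST → push 4. Stack: [0, 4]
BINARY_OP % → 0 % 4 = 0. Stack: [0]
STORE_FAST t → t=0. Stack: []
LOAD_CONST → push 7. Stack: [7]
LOAD_FAST t → push 0. Stack: [7, 0]
BINARY_OP + → 7 + 0 = 7. Stack: [7]
LOAD_FAST t → push 0. Stack: [7, 0]
BINARY_OP + → 7 + 0 = 7. Stack: [7]
STORE_FAST t → t=7. Stack: []
LOAD_FAST t → push 7. Stack: [7]
LOAD_CONST → push 7. Stack: [7, 7]
BINARY_OP + → 7 + 7 = 14. Stack: [14]
STORE_FAST p → p=14. Stack: []
LOAD_FAST_LOAD_FAST a,a → push -11,-11. Stack: [-11, -11]
BINARY_OP + → -11 + -11 = -22. Stack: [-22]
STORE_FAST k → k=-22. Stack: []
LOAD_FAST p → push 14. Stack: [14]
LOAD_CONST → push 4. Stack: [14, 4]
BINARY_OP | → 14 | 4 = 14. Stack: [14]
LOAD_FAST k → push -22. Stack: [14, -22]
BINARY_OP + → 14 + -22 = -8. Stack: [-8]
STORE_FAST r → r=-8. Stack: []
LOAD_FAST r → push -8. Stack: [-8]
LOAD_CONST → push 1. Stack: [-8, 1]
BINARY_OP * → -8 * 1 = -8. Stack: [-8]
RETURN_VALUE → return -8.

-8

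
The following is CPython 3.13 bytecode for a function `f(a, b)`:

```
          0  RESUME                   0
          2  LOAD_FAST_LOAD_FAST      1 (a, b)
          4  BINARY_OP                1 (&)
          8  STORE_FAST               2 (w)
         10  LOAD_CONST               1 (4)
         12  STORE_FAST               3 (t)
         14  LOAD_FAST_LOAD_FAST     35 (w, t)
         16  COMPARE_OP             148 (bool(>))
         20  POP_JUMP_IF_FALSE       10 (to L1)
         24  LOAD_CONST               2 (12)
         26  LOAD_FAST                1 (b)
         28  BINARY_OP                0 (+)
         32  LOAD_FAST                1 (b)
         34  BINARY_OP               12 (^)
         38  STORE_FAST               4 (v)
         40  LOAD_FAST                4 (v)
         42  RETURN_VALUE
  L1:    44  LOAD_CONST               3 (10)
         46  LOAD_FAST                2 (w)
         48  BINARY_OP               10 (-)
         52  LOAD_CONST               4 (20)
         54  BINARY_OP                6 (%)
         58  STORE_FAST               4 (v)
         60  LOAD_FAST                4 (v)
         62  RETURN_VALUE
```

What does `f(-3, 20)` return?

LOAD_FAST_LOAD_FAST a,b → push -3,20. Stack: [-3, 20]
BINARY_OP & → -3 & 20 = 20. Stack: [20]
STORE_FAST w → w=20. Stack: []
LOAD_CONST → push 4. Stack: [4]
STORE_FAST t → t=4. Stack: []
LOAD_FAST_LOAD_FAST w,t → push 20,4. Stack: [20, 4]
COMPARE_OP bool(>) → 20 vs 4 = True. Stack: [True]
POP_JUMP_IF_FALSE → pop True; no jump. Stack: []
LOAD_CONST → push 12. Stack: [12]
LOAD_FAST b → push 20. Stack: [12, 20]
BINARY_OP + → 12 + 20 = 32. Stack: [32]
LOAD_FAST b → push 20. Stack: [32, 20]
BINARY_OP ^ → 32 ^ 20 = 52. Stack: [52]
STORE_FAST v → v=52. Stack: []
LOAD_FAST v → push 52. Stack: [52]
RETURN_VALUE → return 52.

52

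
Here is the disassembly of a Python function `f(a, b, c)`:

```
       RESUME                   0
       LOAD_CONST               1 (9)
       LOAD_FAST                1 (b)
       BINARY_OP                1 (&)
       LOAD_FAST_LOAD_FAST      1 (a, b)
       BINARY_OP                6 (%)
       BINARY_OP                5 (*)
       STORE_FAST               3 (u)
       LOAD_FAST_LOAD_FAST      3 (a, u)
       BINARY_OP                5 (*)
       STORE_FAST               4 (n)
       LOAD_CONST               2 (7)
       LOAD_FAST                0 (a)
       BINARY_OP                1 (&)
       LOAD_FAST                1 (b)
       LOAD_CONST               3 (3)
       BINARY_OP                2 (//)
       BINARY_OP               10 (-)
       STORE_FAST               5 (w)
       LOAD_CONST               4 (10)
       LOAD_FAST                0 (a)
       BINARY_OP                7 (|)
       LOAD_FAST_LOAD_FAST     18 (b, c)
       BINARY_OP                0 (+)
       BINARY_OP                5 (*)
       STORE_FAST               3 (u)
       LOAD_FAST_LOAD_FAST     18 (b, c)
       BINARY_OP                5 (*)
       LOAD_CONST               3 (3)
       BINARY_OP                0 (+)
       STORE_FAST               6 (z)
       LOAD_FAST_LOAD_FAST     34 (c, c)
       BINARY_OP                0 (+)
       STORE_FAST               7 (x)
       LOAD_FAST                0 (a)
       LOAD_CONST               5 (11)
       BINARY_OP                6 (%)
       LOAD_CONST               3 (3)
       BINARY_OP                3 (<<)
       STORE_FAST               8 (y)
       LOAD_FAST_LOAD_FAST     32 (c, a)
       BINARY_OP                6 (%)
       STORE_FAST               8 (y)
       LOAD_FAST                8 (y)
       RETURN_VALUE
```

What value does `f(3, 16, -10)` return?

LOAD_CONST → push 9. Stack: [9]
LOAD_FAST b → push 16. Stack: [9, 16]
BINARY_OP & → 9 & 16 = 0. Stack: [0]
LOAD_FAST_LOAD_FAST a,b → push 3,16. Stack: [0, 3, 16]
BINARY_OP % → 3 % 16 = 3. Stack: [0, 3]
BINARY_OP * → 0 * 3 = 0. Stack: [0]
STORE_FAST u → u=0. Stack: []
LOAD_FAST_LOAD_FAST a,u → push 3,0. Stack: [3, 0]
BINARY_OP * → 3 * 0 = 0. Stack: [0]
STORE_FAST n → n=0. Stack: []
LOAD_CONST → push 7. Stack: [7]
LOAD_FAST a → push 3. Stack: [7, 3]
BINARY_OP & → 7 & 3 = 3. Stack: [3]
LOAD_FAST b → push 16. Stack: [3, 16]
LOAD_CONST → push 3. Stack: [3, 16, 3]
BINARY_OP // → 16 // 3 = 5. Stack: [3, 5]
BINARY_OP - → 3 - 5 = -2. Stack: [-2]
STORE_FAST w → w=-2. Stack: []
LOAD_CONST → push 10. Stack: [10]
LOAD_FAST a → push 3. Stack: [10, 3]
BINARY_OP | → 10 | 3 = 11. Stack: [11]
LOAD_FAST_LOAD_FAST b,c → push 16,-10. Stack: [11, 16, -10]
BINARY_OP + → 16 + -10 = 6. Stack: [11, 6]
BINARY_OP * → 11 * 6 = 66. Stack: [66]
STORE_FAST u → u=66. Stack: []
LOAD_FAST_LOAD_FAST b,c → push 16,-10. Stack: [16, -10]
BINARY_OP * → 16 * -10 = -160. Stack: [-160]
LOAD_CONST → push 3. Stack: [-160, 3]
BINARY_OP + → -160 + 3 = -157. Stack: [-157]
STORE_FAST z → z=-157. Stack: []
LOAD_FAST_LOAD_FAST c,c → push -10,-10. Stack: [-10, -10]
BINARY_OP + → -10 + -10 = -20. Stack: [-20]
STORE_FAST x → x=-20. Stack: []
LOAD_FAST a → push 3. Stack: [3]
LOAD_CONST → push 11. Stack: [3, 11]
BINARY_OP % → 3 % 11 = 3. Stack: [3]
LOAD_CONST → push 3. Stack: [3, 3]
BINARY_OP << → 3 << 3 = 24. Stack: [24]
STORE_FAST y → y=24. Stack: []
LOAD_FAST_LOAD_FAST c,a → push -10,3. Stack: [-10, 3]
BINARY_OP % → -10 % 3 = 2. Stack: [2]
STORE_FAST y → y=2. Stack: []
LOAD_FAST y → push 2. Stack: [2]
RETURN_VALUE → return 2.

2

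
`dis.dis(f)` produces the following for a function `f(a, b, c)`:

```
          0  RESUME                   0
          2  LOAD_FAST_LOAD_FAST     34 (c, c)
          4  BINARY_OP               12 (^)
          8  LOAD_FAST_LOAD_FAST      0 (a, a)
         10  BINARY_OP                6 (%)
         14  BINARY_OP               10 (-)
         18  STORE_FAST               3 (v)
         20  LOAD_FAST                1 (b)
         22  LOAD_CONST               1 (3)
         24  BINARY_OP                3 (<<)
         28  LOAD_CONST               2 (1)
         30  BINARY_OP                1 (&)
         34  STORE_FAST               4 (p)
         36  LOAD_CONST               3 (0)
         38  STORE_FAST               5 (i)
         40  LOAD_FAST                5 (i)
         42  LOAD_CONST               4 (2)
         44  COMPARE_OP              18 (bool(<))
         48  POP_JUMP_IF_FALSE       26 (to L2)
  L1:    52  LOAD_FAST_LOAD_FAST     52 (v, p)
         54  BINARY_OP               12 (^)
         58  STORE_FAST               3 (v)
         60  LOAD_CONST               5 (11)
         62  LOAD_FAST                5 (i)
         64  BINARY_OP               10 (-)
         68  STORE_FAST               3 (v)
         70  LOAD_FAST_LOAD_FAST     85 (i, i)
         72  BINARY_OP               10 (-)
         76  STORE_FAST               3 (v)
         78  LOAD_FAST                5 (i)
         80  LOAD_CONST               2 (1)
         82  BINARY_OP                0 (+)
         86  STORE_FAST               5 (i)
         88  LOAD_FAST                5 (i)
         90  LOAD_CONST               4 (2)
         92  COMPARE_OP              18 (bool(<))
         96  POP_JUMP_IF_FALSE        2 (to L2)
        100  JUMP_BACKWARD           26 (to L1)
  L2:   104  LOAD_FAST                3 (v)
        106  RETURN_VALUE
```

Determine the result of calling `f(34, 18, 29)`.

LOAD_FAST_LOAD_FAST c,c → push 29,29. Stack: [29, 29]
BINARY_OP ^ → 29 ^ 29 = 0. Stack: [0]
LOAD_FAST_LOAD_FAST a,a → push 34,34. Stack: [0, 34, 34]
BINARY_OP % → 34 % 34 = 0. Stack: [0, 0]
BINARY_OP - → 0 - 0 = 0. Stack: [0]
STORE_FAST v → v=0. Stack: []
LOAD_FAST b → push 18. Stack: [18]
LOAD_CONST → push 3. Stack: [18, 3]
BINARY_OP << → 18 << 3 = 144. Stack: [144]
LOAD_CONST → push 1. Stack: [144, 1]
BINARY_OP & → 144 & 1 = 0. Stack: [0]
STORE_FAST p → p=0. Stack: []
LOAD_CONST → push 0. Stack: [0]
STORE_FAST i → i=0. Stack: []
LOAD_FAST i → push 0. Stack: [0]
LOAD_CONST → push 2. Stack: [0, 2]
COMPARE_OP bool(<) → 0 vs 2 = True. Stack: [True]
POP_JUMP_IF_FALSE → pop True; no jump. Stack: []
LOAD_FAST_LOAD_FAST v,p → push 0,0. Stack: [0, 0]
BINARY_OP ^ → 0 ^ 0 = 0. Stack: [0]
STORE_FAST v → v=0. Stack: []
LOAD_CONST → push 11. Stack: [11]
LOAD_FAST i → push 0. Stack: [11, 0]
BINARY_OP - → 11 - 0 = 11. Stack: [11]
STORE_FAST v → v=11. Stack: []
LOAD_FAST_LOAD_FAST i,i → push 0,0. Stack: [0, 0]
BINARY_OP - → 0 - 0 = 0. Stack: [0]
STORE_FAST v → v=0. Stack: []
LOAD_FAST i → push 0. Stack: [0]
LOAD_CONST → push 1. Stack: [0, 1]
BINARY_OP + → 0 + 1 = 1. Stack: [1]
STORE_FAST i → i=1. Stack: []
LOAD_FAST i → push 1. Stack: [1]
LOAD_CONST → push 2. Stack: [1, 2]
COMPARE_OP bool(<) → 1 vs 2 = True. Stack: [True]
POP_JUMP_IF_FALSE → pop True; no jump. Stack: []
LOAD_FAST_LOAD_FAST v,p → push 0,0. Stack: [0, 0]
BINARY_OP ^ → 0 ^ 0 = 0. Stack: [0]
STORE_FAST v → v=0. Stack: []
LOAD_CONST → push 11. Stack: [11]
LOAD_FAST i → push 1. Stack: [11, 1]
BINARY_OP - → 11 - 1 = 10. Stack: [10]
STORE_FAST v → v=10. Stack: []
LOAD_FAST_LOAD_FAST i,i → push 1,1. Stack: [1, 1]
BINARY_OP - → 1 - 1 = 0. Stack: [0]
STORE_FAST v → v=0. Stack: []
LOAD_FAST i → push 1. Stack: [1]
LOAD_CONST → push 1. Stack: [1, 1]
BINARY_OP + → 1 + 1 = 2. Stack: [2]
STORE_FAST i → i=2. Stack: []
LOAD_FAST i → push 2. Stack: [2]
LOAD_CONST → push 2. Stack: [2, 2]
COMPARE_OP bool(<) → 2 vs 2 = False. Stack: [False]
POP_JUMP_IF_FALSE → pop False; jump. Stack: []
LOAD_FAST v → push 0. Stack: [0]
RETURN_VALUE → return 0.

0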